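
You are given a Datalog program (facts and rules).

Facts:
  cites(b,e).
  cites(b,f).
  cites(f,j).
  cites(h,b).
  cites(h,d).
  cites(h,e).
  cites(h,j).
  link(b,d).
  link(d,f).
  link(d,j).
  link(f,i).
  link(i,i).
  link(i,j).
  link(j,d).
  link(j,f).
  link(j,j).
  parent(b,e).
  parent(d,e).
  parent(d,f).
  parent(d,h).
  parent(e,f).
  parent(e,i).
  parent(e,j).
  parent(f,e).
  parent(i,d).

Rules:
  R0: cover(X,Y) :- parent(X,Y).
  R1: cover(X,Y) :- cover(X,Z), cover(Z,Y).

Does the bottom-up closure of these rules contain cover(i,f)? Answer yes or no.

yes

round 1: derive cover(b,e) via R0 from parent(b,e)
round 1: derive cover(d,e) via R0 from parent(d,e)
round 1: derive cover(d,f) via R0 from parent(d,f)
round 1: derive cover(d,h) via R0 from parent(d,h)
round 1: derive cover(e,f) via R0 from parent(e,f)
round 1: derive cover(e,i) via R0 from parent(e,i)
round 1: derive cover(e,j) via R0 from parent(e,j)
round 1: derive cover(f,e) via R0 from parent(f,e)
round 1: derive cover(i,d) via R0 from parent(i,d)
round 2: derive cover(b,f) via R1 from cover(b,e), cover(e,f)
round 2: derive cover(b,i) via R1 from cover(b,e), cover(e,i)
round 2: derive cover(b,j) via R1 from cover(b,e), cover(e,j)
round 2: derive cover(d,i) via R1 from cover(d,e), cover(e,i)
round 2: derive cover(d,j) via R1 from cover(d,e), cover(e,j)
round 2: derive cover(e,d) via R1 from cover(e,i), cover(i,d)
round 2: derive cover(e,e) via R1 from cover(e,f), cover(f,e)
round 2: derive cover(f,f) via R1 from cover(f,e), cover(e,f)
round 2: derive cover(f,i) via R1 from cover(f,e), cover(e,i)
round 2: derive cover(f,j) via R1 from cover(f,e), cover(e,j)
round 2: derive cover(i,e) via R1 from cover(i,d), cover(d,e)
round 2: derive cover(i,f) via R1 from cover(i,d), cover(d,f)
round 2: derive cover(i,h) via R1 from cover(i,d), cover(d,h)
round 3: derive cover(b,d) via R1 from cover(b,e), cover(e,d)
round 3: derive cover(b,h) via R1 from cover(b,i), cover(i,h)
round 3: derive cover(d,d) via R1 from cover(d,e), cover(e,d)
round 3: derive cover(e,h) via R1 from cover(e,d), cover(d,h)
round 3: derive cover(f,d) via R1 from cover(f,e), cover(e,d)
round 3: derive cover(f,h) via R1 from cover(f,i), cover(i,h)
round 3: derive cover(i,i) via R1 from cover(i,d), cover(d,i)
round 3: derive cover(i,j) via R1 from cover(i,d), cover(d,j)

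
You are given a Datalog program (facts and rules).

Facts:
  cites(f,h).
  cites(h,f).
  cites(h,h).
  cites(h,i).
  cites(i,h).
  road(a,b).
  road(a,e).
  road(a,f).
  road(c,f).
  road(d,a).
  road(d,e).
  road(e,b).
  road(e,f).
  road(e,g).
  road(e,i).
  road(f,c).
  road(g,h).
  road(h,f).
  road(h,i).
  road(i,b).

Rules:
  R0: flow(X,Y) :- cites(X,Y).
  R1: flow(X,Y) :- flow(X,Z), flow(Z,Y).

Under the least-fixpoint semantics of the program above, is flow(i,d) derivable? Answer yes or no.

round 1: derive flow(f,h) via R0 from cites(f,h)
round 1: derive flow(h,f) via R0 from cites(h,f)
round 1: derive flow(h,h) via R0 from cites(h,h)
round 1: derive flow(h,i) via R0 from cites(h,i)
round 1: derive flow(i,h) via R0 from cites(i,h)
round 2: derive flow(f,f) via R1 from flow(f,h), flow(h,f)
round 2: derive flow(f,i) via R1 from flow(f,h), flow(h,i)
round 2: derive flow(i,f) via R1 from flow(i,h), flow(h,f)
round 2: derive flow(i,i) via R1 from flow(i,h), flow(h,i)

no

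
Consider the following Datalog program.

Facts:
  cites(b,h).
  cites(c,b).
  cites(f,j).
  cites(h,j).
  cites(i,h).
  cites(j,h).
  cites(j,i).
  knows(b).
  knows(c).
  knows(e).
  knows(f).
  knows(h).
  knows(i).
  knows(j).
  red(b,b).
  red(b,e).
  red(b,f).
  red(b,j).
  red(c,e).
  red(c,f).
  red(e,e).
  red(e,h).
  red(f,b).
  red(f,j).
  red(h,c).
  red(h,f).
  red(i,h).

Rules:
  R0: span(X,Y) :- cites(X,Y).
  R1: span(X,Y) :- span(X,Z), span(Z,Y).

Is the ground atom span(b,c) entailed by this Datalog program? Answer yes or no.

round 1: derive span(b,h) via R0 from cites(b,h)
round 1: derive span(c,b) via R0 from cites(c,b)
round 1: derive span(f,j) via R0 from cites(f,j)
round 1: derive span(h,j) via R0 from cites(h,j)
round 1: derive span(i,h) via R0 from cites(i,h)
round 1: derive span(j,h) via R0 from cites(j,h)
round 1: derive span(j,i) via R0 from cites(j,i)
round 2: derive span(b,j) via R1 from span(b,h), span(h,j)
round 2: derive span(c,h) via R1 from span(c,b), span(b,h)
round 2: derive span(f,h) via R1 from span(f,j), span(j,h)
round 2: derive span(f,i) via R1 from span(f,j), span(j,i)
round 2: derive span(h,h) via R1 from span(h,j), span(j,h)
round 2: derive span(h,i) via R1 from span(h,j), span(j,i)
round 2: derive span(i,j) via R1 from span(i,h), span(h,j)
round 2: derive span(j,j) via R1 from span(j,h), span(h,j)
round 3: derive span(b,i) via R1 from span(b,h), span(h,i)
round 3: derive span(c,i) via R1 from span(c,h), span(h,i)
round 3: derive span(c,j) via R1 from span(c,b), span(b,j)
round 3: derive span(i,i) via R1 from span(i,h), span(h,i)

no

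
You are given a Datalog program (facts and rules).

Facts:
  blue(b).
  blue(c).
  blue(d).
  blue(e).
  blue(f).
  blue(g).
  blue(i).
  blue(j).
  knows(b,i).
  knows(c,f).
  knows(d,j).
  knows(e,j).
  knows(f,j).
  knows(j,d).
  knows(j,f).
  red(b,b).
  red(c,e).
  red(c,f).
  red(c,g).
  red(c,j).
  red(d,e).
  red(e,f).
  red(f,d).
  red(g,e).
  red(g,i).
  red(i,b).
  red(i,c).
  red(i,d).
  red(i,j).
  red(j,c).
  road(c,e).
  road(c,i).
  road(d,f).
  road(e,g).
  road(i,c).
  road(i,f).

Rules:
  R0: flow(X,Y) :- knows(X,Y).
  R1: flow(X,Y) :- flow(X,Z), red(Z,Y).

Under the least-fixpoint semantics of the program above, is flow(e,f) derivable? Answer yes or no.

round 1: derive flow(b,i) via R0 from knows(b,i)
round 1: derive flow(c,f) via R0 from knows(c,f)
round 1: derive flow(d,j) via R0 from knows(d,j)
round 1: derive flow(e,j) via R0 from knows(e,j)
round 1: derive flow(f,j) via R0 from knows(f,j)
round 1: derive flow(j,d) via R0 from knows(j,d)
round 1: derive flow(j,f) via R0 from knows(j,f)
round 2: derive flow(b,b) via R1 from flow(b,i), red(i,b)
round 2: derive flow(b,c) via R1 from flow(b,i), red(i,c)
round 2: derive flow(b,d) via R1 from flow(b,i), red(i,d)
round 2: derive flow(b,j) via R1 from flow(b,i), red(i,j)
round 2: derive flow(c,d) via R1 from flow(c,f), red(f,d)
round 2: derive flow(d,c) via R1 from flow(d,j), red(j,c)
round 2: derive flow(e,c) via R1 from flow(e,j), red(j,c)
round 2: derive flow(f,c) via R1 from flow(f,j), red(j,c)
round 2: derive flow(j,e) via R1 from flow(j,d), red(d,e)
round 3: derive flow(b,e) via R1 from flow(b,c), red(c,e)
round 3: derive flow(b,f) via R1 from flow(b,c), red(c,f)
round 3: derive flow(b,g) via R1 from flow(b,c), red(c,g)
round 3: derive flow(c,e) via R1 from flow(c,d), red(d,e)
round 3: derive flow(d,e) via R1 from flow(d,c), red(c,e)
round 3: derive flow(d,f) via R1 from flow(d,c), red(c,f)
round 3: derive flow(d,g) via R1 from flow(d,c), red(c,g)
round 3: derive flow(e,e) via R1 from flow(e,c), red(c,e)
round 3: derive flow(e,f) via R1 from flow(e,c), red(c,f)
round 3: derive flow(e,g) via R1 from flow(e,c), red(c,g)
round 3: derive flow(f,e) via R1 from flow(f,c), red(c,e)
round 3: derive flow(f,f) via R1 from flow(f,c), red(c,f)
round 3: derive flow(f,g) via R1 from flow(f,c), red(c,g)
round 4: derive flow(d,d) via R1 from flow(d,f), red(f,d)
round 4: derive flow(d,i) via R1 from flow(d,g), red(g,i)
round 4: derive flow(e,d) via R1 from flow(e,f), red(f,d)
round 4: derive flow(e,i) via R1 from flow(e,g), red(g,i)
round 4: derive flow(f,d) via R1 from flow(f,f), red(f,d)
round 4: derive flow(f,i) via R1 from flow(f,g), red(g,i)
round 5: derive flow(d,b) via R1 from flow(d,i), red(i,b)
round 5: derive flow(e,b) via R1 from flow(e,i), red(i,b)
round 5: derive flow(f,b) via R1 from flow(f,i), red(i,b)

yes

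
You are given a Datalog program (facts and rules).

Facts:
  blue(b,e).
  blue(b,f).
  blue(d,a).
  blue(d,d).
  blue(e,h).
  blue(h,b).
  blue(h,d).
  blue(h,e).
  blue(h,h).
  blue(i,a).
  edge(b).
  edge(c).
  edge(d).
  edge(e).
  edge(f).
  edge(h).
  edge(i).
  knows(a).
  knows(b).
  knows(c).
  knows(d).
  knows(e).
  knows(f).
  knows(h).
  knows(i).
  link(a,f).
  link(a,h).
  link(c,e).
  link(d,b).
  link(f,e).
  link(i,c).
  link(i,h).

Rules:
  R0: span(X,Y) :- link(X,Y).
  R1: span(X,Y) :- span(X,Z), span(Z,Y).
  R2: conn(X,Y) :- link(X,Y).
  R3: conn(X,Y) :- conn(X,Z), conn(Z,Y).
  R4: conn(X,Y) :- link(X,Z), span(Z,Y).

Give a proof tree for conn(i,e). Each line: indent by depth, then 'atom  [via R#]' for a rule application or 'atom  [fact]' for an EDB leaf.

round 1: derive span(a,f) via R0 from link(a,f)
round 1: derive span(a,h) via R0 from link(a,h)
round 1: derive span(c,e) via R0 from link(c,e)
round 1: derive span(d,b) via R0 from link(d,b)
round 1: derive span(f,e) via R0 from link(f,e)
round 1: derive span(i,c) via R0 from link(i,c)
round 1: derive span(i,h) via R0 from link(i,h)
round 1: derive conn(a,f) via R2 from link(a,f)
round 1: derive conn(a,h) via R2 from link(a,h)
round 1: derive conn(c,e) via R2 from link(c,e)
round 1: derive conn(d,b) via R2 from link(d,b)
round 1: derive conn(f,e) via R2 from link(f,e)
round 1: derive conn(i,c) via R2 from link(i,c)
round 1: derive conn(i,h) via R2 from link(i,h)
round 2: derive span(a,e) via R1 from span(a,f), span(f,e)
round 2: derive span(i,e) via R1 from span(i,c), span(c,e)
round 2: derive conn(a,e) via R3 from conn(a,f), conn(f,e)
round 2: derive conn(i,e) via R3 from conn(i,c), conn(c,e)

conn(i,e)  [via R3]
  conn(i,c)  [via R2]
    link(i,c)  [fact]
  conn(c,e)  [via R2]
    link(c,e)  [fact]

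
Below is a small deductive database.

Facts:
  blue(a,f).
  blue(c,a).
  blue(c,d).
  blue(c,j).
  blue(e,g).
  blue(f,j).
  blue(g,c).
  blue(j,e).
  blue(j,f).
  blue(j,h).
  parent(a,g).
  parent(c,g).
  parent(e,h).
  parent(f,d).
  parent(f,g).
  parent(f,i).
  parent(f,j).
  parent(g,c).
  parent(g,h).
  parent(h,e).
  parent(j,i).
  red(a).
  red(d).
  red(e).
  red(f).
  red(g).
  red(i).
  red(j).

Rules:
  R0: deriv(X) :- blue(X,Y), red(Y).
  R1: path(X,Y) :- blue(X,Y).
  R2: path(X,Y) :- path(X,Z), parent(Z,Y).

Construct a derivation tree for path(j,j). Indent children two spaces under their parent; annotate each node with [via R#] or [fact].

round 1: derive path(a,f) via R1 from blue(a,f)
round 1: derive path(c,a) via R1 from blue(c,a)
round 1: derive path(c,d) via R1 from blue(c,d)
round 1: derive path(c,j) via R1 from blue(c,j)
round 1: derive path(e,g) via R1 from blue(e,g)
round 1: derive path(f,j) via R1 from blue(f,j)
round 1: derive path(g,c) via R1 from blue(g,c)
round 1: derive path(j,e) via R1 from blue(j,e)
round 1: derive path(j,f) via R1 from blue(j,f)
round 1: derive path(j,h) via R1 from blue(j,h)
round 2: derive path(a,d) via R2 from path(a,f), parent(f,d)
round 2: derive path(a,g) via R2 from path(a,f), parent(f,g)
round 2: derive path(a,i) via R2 from path(a,f), parent(f,i)
round 2: derive path(a,j) via R2 from path(a,f), parent(f,j)
round 2: derive path(c,g) via R2 from path(c,a), parent(a,g)
round 2: derive path(c,i) via R2 from path(c,j), parent(j,i)
round 2: derive path(e,c) via R2 from path(e,g), parent(g,c)
round 2: derive path(e,h) via R2 from path(e,g), parent(g,h)
round 2: derive path(f,i) via R2 from path(f,j), parent(j,i)
round 2: derive path(g,g) via R2 from path(g,c), parent(c,g)
round 2: derive path(j,d) via R2 from path(j,f), parent(f,d)
round 2: derive path(j,g) via R2 from path(j,f), parent(f,g)
round 2: derive path(j,i) via R2 from path(j,f), parent(f,i)
round 2: derive path(j,j) via R2 from path(j,f), parent(f,j)
round 3: derive path(a,c) via R2 from path(a,g), parent(g,c)
round 3: derive path(a,h) via R2 from path(a,g), parent(g,h)
round 3: derive path(c,c) via R2 from path(c,g), parent(g,c)
round 3: derive path(c,h) via R2 from path(c,g), parent(g,h)
round 3: derive path(e,e) via R2 from path(e,h), parent(h,e)
round 3: derive path(g,h) via R2 from path(g,g), parent(g,h)
round 3: derive path(j,c) via R2 from path(j,g), parent(g,c)
round 4: derive path(a,e) via R2 from path(a,h), parent(h,e)
round 4: derive path(c,e) via R2 from path(c,h), parent(h,e)
round 4: derive path(g,e) via R2 from path(g,h), parent(h,e)

path(j,j)  [via R2]
  path(j,f)  [via R1]
    blue(j,f)  [fact]
  parent(f,j)  [fact]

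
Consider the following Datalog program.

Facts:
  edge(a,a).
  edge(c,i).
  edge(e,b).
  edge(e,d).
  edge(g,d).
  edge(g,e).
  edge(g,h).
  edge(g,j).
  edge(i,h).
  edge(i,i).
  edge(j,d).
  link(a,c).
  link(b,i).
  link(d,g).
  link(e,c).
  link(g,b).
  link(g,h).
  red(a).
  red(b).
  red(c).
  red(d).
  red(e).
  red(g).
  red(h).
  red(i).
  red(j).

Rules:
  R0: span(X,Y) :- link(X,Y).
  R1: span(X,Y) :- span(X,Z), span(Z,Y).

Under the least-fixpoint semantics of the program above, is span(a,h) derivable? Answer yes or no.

round 1: derive span(a,c) via R0 from link(a,c)
round 1: derive span(b,i) via R0 from link(b,i)
round 1: derive span(d,g) via R0 from link(d,g)
round 1: derive span(e,c) via R0 from link(e,c)
round 1: derive span(g,b) via R0 from link(g,b)
round 1: derive span(g,h) via R0 from link(g,h)
round 2: derive span(d,b) via R1 from span(d,g), span(g,b)
round 2: derive span(d,h) via R1 from span(d,g), span(g,h)
round 2: derive span(g,i) via R1 from span(g,b), span(b,i)
round 3: derive span(d,i) via R1 from span(d,b), span(b,i)

no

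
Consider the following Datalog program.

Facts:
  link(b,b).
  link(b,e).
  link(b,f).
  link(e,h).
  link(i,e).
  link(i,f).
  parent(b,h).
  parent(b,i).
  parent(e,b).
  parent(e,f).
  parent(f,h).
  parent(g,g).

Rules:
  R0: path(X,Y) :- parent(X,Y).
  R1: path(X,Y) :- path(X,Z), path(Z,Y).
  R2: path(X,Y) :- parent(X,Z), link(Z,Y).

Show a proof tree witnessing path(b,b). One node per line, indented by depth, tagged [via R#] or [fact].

round 1: derive path(b,h) via R0 from parent(b,h)
round 1: derive path(b,i) via R0 from parent(b,i)
round 1: derive path(e,b) via R0 from parent(e,b)
round 1: derive path(e,f) via R0 from parent(e,f)
round 1: derive path(f,h) via R0 from parent(f,h)
round 1: derive path(g,g) via R0 from parent(g,g)
round 1: derive path(b,e) via R2 from parent(b,i), link(i,e)
round 1: derive path(b,f) via R2 from parent(b,i), link(i,f)
round 1: derive path(e,e) via R2 from parent(e,b), link(b,e)
round 2: derive path(b,b) via R1 from path(b,e), path(e,b)
round 2: derive path(e,h) via R1 from path(e,b), path(b,h)
round 2: derive path(e,i) via R1 from path(e,b), path(b,i)

path(b,b)  [via R1]
  path(b,e)  [via R2]
    parent(b,i)  [fact]
    link(i,e)  [fact]
  path(e,b)  [via R0]
    parent(e,b)  [fact]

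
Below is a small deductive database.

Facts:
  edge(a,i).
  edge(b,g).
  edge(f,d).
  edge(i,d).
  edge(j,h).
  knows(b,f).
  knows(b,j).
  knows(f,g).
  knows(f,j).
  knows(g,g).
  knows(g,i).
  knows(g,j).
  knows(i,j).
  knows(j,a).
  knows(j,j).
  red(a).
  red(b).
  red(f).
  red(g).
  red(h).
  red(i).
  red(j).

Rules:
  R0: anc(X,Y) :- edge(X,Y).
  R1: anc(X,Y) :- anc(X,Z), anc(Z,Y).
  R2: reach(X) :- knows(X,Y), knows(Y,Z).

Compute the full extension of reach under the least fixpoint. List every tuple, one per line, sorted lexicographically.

reach(b)
reach(f)
reach(g)
reach(i)
reach(j)

round 1: derive reach(b) via R2 from knows(b,f), knows(f,g)
round 1: derive reach(f) via R2 from knows(f,g), knows(g,g)
round 1: derive reach(g) via R2 from knows(g,g), knows(g,g)
round 1: derive reach(i) via R2 from knows(i,j), knows(j,a)
round 1: derive reach(j) via R2 from knows(j,j), knows(j,a)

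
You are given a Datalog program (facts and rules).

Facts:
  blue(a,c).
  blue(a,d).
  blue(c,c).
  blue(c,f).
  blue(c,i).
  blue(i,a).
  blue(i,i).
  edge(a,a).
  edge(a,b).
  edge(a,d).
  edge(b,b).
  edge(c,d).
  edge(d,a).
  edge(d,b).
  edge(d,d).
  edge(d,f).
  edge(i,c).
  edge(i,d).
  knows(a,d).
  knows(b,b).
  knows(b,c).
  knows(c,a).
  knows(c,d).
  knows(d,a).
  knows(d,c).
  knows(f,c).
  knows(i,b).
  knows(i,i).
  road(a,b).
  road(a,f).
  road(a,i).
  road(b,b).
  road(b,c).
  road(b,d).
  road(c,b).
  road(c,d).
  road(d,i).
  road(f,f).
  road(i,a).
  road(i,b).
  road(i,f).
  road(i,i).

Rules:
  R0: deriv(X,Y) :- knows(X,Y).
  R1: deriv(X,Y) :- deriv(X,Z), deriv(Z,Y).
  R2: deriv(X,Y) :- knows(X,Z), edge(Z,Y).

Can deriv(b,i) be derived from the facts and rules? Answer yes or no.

round 1: derive deriv(a,d) via R0 from knows(a,d)
round 1: derive deriv(b,b) via R0 from knows(b,b)
round 1: derive deriv(b,c) via R0 from knows(b,c)
round 1: derive deriv(c,a) via R0 from knows(c,a)
round 1: derive deriv(c,d) via R0 from knows(c,d)
round 1: derive deriv(d,a) via R0 from knows(d,a)
round 1: derive deriv(d,c) via R0 from knows(d,c)
round 1: derive deriv(f,c) via R0 from knows(f,c)
round 1: derive deriv(i,b) via R0 from knows(i,b)
round 1: derive deriv(i,i) via R0 from knows(i,i)
round 1: derive deriv(a,a) via R2 from knows(a,d), edge(d,a)
round 1: derive deriv(a,b) via R2 from knows(a,d), edge(d,b)
round 1: derive deriv(a,f) via R2 from knows(a,d), edge(d,f)
round 1: derive deriv(b,d) via R2 from knows(b,c), edge(c,d)
round 1: derive deriv(c,b) via R2 from knows(c,a), edge(a,b)
round 1: derive deriv(c,f) via R2 from knows(c,d), edge(d,f)
round 1: derive deriv(d,b) via R2 from knows(d,a), edge(a,b)
round 1: derive deriv(d,d) via R2 from knows(d,a), edge(a,d)
round 1: derive deriv(f,d) via R2 from knows(f,c), edge(c,d)
round 1: derive deriv(i,c) via R2 from knows(i,i), edge(i,c)
round 1: derive deriv(i,d) via R2 from knows(i,i), edge(i,d)
round 2: derive deriv(a,c) via R1 from deriv(a,b), deriv(b,c)
round 2: derive deriv(b,a) via R1 from deriv(b,c), deriv(c,a)
round 2: derive deriv(b,f) via R1 from deriv(b,c), deriv(c,f)
round 2: derive deriv(c,c) via R1 from deriv(c,b), deriv(b,c)
round 2: derive deriv(d,f) via R1 from deriv(d,a), deriv(a,f)
round 2: derive deriv(f,a) via R1 from deriv(f,c), deriv(c,a)
round 2: derive deriv(f,b) via R1 from deriv(f,c), deriv(c,b)
round 2: derive deriv(f,f) via R1 from deriv(f,c), deriv(c,f)
round 2: derive deriv(i,a) via R1 from deriv(i,c), deriv(c,a)
round 2: derive deriv(i,f) via R1 from deriv(i,c), deriv(c,f)

no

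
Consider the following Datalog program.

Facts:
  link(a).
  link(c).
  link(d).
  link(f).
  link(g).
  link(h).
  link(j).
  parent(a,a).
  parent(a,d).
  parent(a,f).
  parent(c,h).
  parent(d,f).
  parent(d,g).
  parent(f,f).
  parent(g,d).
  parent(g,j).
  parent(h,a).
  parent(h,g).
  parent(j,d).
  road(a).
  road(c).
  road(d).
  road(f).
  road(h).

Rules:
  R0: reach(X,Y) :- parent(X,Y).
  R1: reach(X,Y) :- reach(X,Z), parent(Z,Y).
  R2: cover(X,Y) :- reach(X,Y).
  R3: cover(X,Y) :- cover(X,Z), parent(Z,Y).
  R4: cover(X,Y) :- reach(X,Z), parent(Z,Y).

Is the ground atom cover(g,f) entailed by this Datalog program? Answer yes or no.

yes

round 1: derive reach(a,a) via R0 from parent(a,a)
round 1: derive reach(a,d) via R0 from parent(a,d)
round 1: derive reach(a,f) via R0 from parent(a,f)
round 1: derive reach(c,h) via R0 from parent(c,h)
round 1: derive reach(d,f) via R0 from parent(d,f)
round 1: derive reach(d,g) via R0 from parent(d,g)
round 1: derive reach(f,f) via R0 from parent(f,f)
round 1: derive reach(g,d) via R0 from parent(g,d)
round 1: derive reach(g,j) via R0 from parent(g,j)
round 1: derive reach(h,a) via R0 from parent(h,a)
round 1: derive reach(h,g) via R0 from parent(h,g)
round 1: derive reach(j,d) via R0 from parent(j,d)
round 2: derive reach(a,g) via R1 from reach(a,d), parent(d,g)
round 2: derive reach(c,a) via R1 from reach(c,h), parent(h,a)
round 2: derive reach(c,g) via R1 from reach(c,h), parent(h,g)
round 2: derive reach(d,d) via R1 from reach(d,g), parent(g,d)
round 2: derive reach(d,j) via R1 from reach(d,g), parent(g,j)
round 2: derive reach(g,f) via R1 from reach(g,d), parent(d,f)
round 2: derive reach(g,g) via R1 from reach(g,d), parent(d,g)
round 2: derive reach(h,d) via R1 from reach(h,a), parent(a,d)
round 2: derive reach(h,f) via R1 from reach(h,a), parent(a,f)
round 2: derive reach(h,j) via R1 from reach(h,g), parent(g,j)
round 2: derive reach(j,f) via R1 from reach(j,d), parent(d,f)
round 2: derive reach(j,g) via R1 from reach(j,d), parent(d,g)
round 2: derive cover(a,a) via R2 from reach(a,a)
round 2: derive cover(a,d) via R2 from reach(a,d)
round 2: derive cover(a,f) via R2 from reach(a,f)
round 2: derive cover(c,h) via R2 from reach(c,h)
round 2: derive cover(d,f) via R2 from reach(d,f)
round 2: derive cover(d,g) via R2 from reach(d,g)
round 2: derive cover(f,f) via R2 from reach(f,f)
round 2: derive cover(g,d) via R2 from reach(g,d)
round 2: derive cover(g,j) via R2 from reach(g,j)
round 2: derive cover(h,a) via R2 from reach(h,a)
round 2: derive cover(h,g) via R2 from reach(h,g)
round 2: derive cover(j,d) via R2 from reach(j,d)
round 2: derive cover(a,g) via R4 from reach(a,d), parent(d,g)
round 2: derive cover(c,a) via R4 from reach(c,h), parent(h,a)
round 2: derive cover(c,g) via R4 from reach(c,h), parent(h,g)
round 2: derive cover(d,d) via R4 from reach(d,g), parent(g,d)
round 2: derive cover(d,j) via R4 from reach(d,g), parent(g,j)
round 2: derive cover(g,f) via R4 from reach(g,d), parent(d,f)
round 2: derive cover(g,g) via R4 from reach(g,d), parent(d,g)
round 2: derive cover(h,d) via R4 from reach(h,a), parent(a,d)
round 2: derive cover(h,f) via R4 from reach(h,a), parent(a,f)
round 2: derive cover(h,j) via R4 from reach(h,g), parent(g,j)
round 2: derive cover(j,f) via R4 from reach(j,d), parent(d,f)
round 2: derive cover(j,g) via R4 from reach(j,d), parent(d,g)
round 3: derive reach(a,j) via R1 from reach(a,g), parent(g,j)
round 3: derive reach(c,d) via R1 from reach(c,a), parent(a,d)
round 3: derive reach(c,f) via R1 from reach(c,a), parent(a,f)
round 3: derive reach(c,j) via R1 from reach(c,g), parent(g,j)
round 3: derive reach(j,j) via R1 from reach(j,g), parent(g,j)
round 3: derive cover(a,j) via R3 from cover(a,g), parent(g,j)
round 3: derive cover(c,d) via R3 from cover(c,a), parent(a,d)
round 3: derive cover(c,f) via R3 from cover(c,a), parent(a,f)
round 3: derive cover(c,j) via R3 from cover(c,g), parent(g,j)
round 3: derive cover(j,j) via R3 from cover(j,g), parent(g,j)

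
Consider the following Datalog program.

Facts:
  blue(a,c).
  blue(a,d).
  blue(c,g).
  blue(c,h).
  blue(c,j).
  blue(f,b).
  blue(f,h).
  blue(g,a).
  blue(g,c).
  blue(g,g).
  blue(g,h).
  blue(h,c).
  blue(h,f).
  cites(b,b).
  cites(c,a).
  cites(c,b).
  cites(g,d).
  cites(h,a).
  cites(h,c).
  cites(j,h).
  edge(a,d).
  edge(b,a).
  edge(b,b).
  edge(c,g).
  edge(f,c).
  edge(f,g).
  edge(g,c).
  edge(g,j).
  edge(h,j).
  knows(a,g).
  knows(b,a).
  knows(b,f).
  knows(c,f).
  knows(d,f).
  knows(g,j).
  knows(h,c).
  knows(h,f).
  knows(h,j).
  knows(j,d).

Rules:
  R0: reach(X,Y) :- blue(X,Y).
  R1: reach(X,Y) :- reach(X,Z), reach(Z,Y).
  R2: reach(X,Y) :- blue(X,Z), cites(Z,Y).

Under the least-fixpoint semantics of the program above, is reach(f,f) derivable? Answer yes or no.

round 1: derive reach(a,c) via R0 from blue(a,c)
round 1: derive reach(a,d) via R0 from blue(a,d)
round 1: derive reach(c,g) via R0 from blue(c,g)
round 1: derive reach(c,h) via R0 from blue(c,h)
round 1: derive reach(c,j) via R0 from blue(c,j)
round 1: derive reach(f,b) via R0 from blue(f,b)
round 1: derive reach(f,h) via R0 from blue(f,h)
round 1: derive reach(g,a) via R0 from blue(g,a)
round 1: derive reach(g,c) via R0 from blue(g,c)
round 1: derive reach(g,g) via R0 from blue(g,g)
round 1: derive reach(g,h) via R0 from blue(g,h)
round 1: derive reach(h,c) via R0 from blue(h,c)
round 1: derive reach(h,f) via R0 from blue(h,f)
round 1: derive reach(a,a) via R2 from blue(a,c), cites(c,a)
round 1: derive reach(a,b) via R2 from blue(a,c), cites(c,b)
round 1: derive reach(c,a) via R2 from blue(c,h), cites(h,a)
round 1: derive reach(c,c) via R2 from blue(c,h), cites(h,c)
round 1: derive reach(c,d) via R2 from blue(c,g), cites(g,d)
round 1: derive reach(f,a) via R2 from blue(f,h), cites(h,a)
round 1: derive reach(f,c) via R2 from blue(f,h), cites(h,c)
round 1: derive reach(g,b) via R2 from blue(g,c), cites(c,b)
round 1: derive reach(g,d) via R2 from blue(g,g), cites(g,d)
round 1: derive reach(h,a) via R2 from blue(h,c), cites(c,a)
round 1: derive reach(h,b) via R2 from blue(h,c), cites(c,b)
round 2: derive reach(a,g) via R1 from reach(a,c), reach(c,g)
round 2: derive reach(a,h) via R1 from reach(a,c), reach(c,h)
round 2: derive reach(a,j) via R1 from reach(a,c), reach(c,j)
round 2: derive reach(c,b) via R1 from reach(c,a), reach(a,b)
round 2: derive reach(c,f) via R1 from reach(c,h), reach(h,f)
round 2: derive reach(f,d) via R1 from reach(f,a), reach(a,d)
round 2: derive reach(f,f) via R1 from reach(f,h), reach(h,f)
round 2: derive reach(f,g) via R1 from reach(f,c), reach(c,g)
round 2: derive reach(f,j) via R1 from reach(f,c), reach(c,j)
round 2: derive reach(g,f) via R1 from reach(g,h), reach(h,f)
round 2: derive reach(g,j) via R1 from reach(g,c), reach(c,j)
round 2: derive reach(h,d) via R1 from reach(h,a), reach(a,d)
round 2: derive reach(h,g) via R1 from reach(h,c), reach(c,g)
round 2: derive reach(h,h) via R1 from reach(h,c), reach(c,h)
round 2: derive reach(h,j) via R1 from reach(h,c), reach(c,j)
round 3: derive reach(a,f) via R1 from reach(a,c), reach(c,f)

yes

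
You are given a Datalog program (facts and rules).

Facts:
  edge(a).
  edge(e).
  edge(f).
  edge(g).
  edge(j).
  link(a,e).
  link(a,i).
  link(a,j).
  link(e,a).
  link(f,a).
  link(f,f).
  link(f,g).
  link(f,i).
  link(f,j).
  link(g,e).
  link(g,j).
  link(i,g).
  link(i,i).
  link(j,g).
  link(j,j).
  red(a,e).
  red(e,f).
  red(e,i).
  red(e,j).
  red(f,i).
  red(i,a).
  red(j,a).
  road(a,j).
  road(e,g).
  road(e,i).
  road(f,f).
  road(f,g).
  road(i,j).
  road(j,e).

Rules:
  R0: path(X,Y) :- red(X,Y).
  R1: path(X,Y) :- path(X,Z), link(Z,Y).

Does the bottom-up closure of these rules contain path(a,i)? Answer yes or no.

round 1: derive path(a,e) via R0 from red(a,e)
round 1: derive path(e,f) via R0 from red(e,f)
round 1: derive path(e,i) via R0 from red(e,i)
round 1: derive path(e,j) via R0 from red(e,j)
round 1: derive path(f,i) via R0 from red(f,i)
round 1: derive path(i,a) via R0 from red(i,a)
round 1: derive path(j,a) via R0 from red(j,a)
round 2: derive path(a,a) via R1 from path(a,e), link(e,a)
round 2: derive path(e,a) via R1 from path(e,f), link(f,a)
round 2: derive path(e,g) via R1 from path(e,f), link(f,g)
round 2: derive path(f,g) via R1 from path(f,i), link(i,g)
round 2: derive path(i,e) via R1 from path(i,a), link(a,e)
round 2: derive path(i,i) via R1 from path(i,a), link(a,i)
round 2: derive path(i,j) via R1 from path(i,a), link(a,j)
round 2: derive path(j,e) via R1 from path(j,a), link(a,e)
round 2: derive path(j,i) via R1 from path(j,a), link(a,i)
round 2: derive path(j,j) via R1 from path(j,a), link(a,j)
round 3: derive path(a,i) via R1 from path(a,a), link(a,i)
round 3: derive path(a,j) via R1 from path(a,a), link(a,j)
round 3: derive path(e,e) via R1 from path(e,a), link(a,e)
round 3: derive path(f,e) via R1 from path(f,g), link(g,e)
round 3: derive path(f,j) via R1 from path(f,g), link(g,j)
round 3: derive path(i,g) via R1 from path(i,i), link(i,g)
round 3: derive path(j,g) via R1 from path(j,i), link(i,g)
round 4: derive path(a,g) via R1 from path(a,i), link(i,g)
round 4: derive path(f,a) via R1 from path(f,e), link(e,a)

yes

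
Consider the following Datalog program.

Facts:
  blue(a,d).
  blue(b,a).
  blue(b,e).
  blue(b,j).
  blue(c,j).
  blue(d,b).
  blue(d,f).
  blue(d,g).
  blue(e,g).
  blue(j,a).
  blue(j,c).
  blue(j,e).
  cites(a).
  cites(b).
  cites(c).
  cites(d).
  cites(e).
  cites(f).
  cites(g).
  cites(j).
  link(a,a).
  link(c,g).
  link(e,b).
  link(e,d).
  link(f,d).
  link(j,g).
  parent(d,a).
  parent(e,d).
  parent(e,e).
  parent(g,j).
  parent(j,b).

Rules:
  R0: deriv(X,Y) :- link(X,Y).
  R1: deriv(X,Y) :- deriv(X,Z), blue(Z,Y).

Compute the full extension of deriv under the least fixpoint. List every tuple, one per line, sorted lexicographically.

round 1: derive deriv(a,a) via R0 from link(a,a)
round 1: derive deriv(c,g) via R0 from link(c,g)
round 1: derive deriv(e,b) via R0 from link(e,b)
round 1: derive deriv(e,d) via R0 from link(e,d)
round 1: derive deriv(f,d) via R0 from link(f,d)
round 1: derive deriv(j,g) via R0 from link(j,g)
round 2: derive deriv(a,d) via R1 from deriv(a,a), blue(a,d)
round 2: derive deriv(e,a) via R1 from deriv(e,b), blue(b,a)
round 2: derive deriv(e,e) via R1 from deriv(e,b), blue(b,e)
round 2: derive deriv(e,f) via R1 from deriv(e,d), blue(d,f)
round 2: derive deriv(e,g) via R1 from deriv(e,d), blue(d,g)
round 2: derive deriv(e,j) via R1 from deriv(e,b), blue(b,j)
round 2: derive deriv(f,b) via R1 from deriv(f,d), blue(d,b)
round 2: derive deriv(f,f) via R1 from deriv(f,d), blue(d,f)
round 2: derive deriv(f,g) via R1 from deriv(f,d), blue(d,g)
round 3: derive deriv(a,b) via R1 from deriv(a,d), blue(d,b)
round 3: derive deriv(a,f) via R1 from deriv(a,d), blue(d,f)
round 3: derive deriv(a,g) via R1 from deriv(a,d), blue(d,g)
round 3: derive deriv(e,c) via R1 from deriv(e,j), blue(j,c)
round 3: derive deriv(f,a) via R1 from deriv(f,b), blue(b,a)
round 3: derive deriv(f,e) via R1 from deriv(f,b), blue(b,e)
round 3: derive deriv(f,j) via R1 from deriv(f,b), blue(b,j)
round 4: derive deriv(a,e) via R1 from deriv(a,b), blue(b,e)
round 4: derive deriv(a,j) via R1 from deriv(a,b), blue(b,j)
round 4: derive deriv(f,c) via R1 from deriv(f,j), blue(j,c)
round 5: derive deriv(a,c) via R1 from deriv(a,j), blue(j,c)

deriv(a,a)
deriv(a,b)
deriv(a,c)
deriv(a,d)
deriv(a,e)
deriv(a,f)
deriv(a,g)
deriv(a,j)
deriv(c,g)
deriv(e,a)
deriv(e,b)
deriv(e,c)
deriv(e,d)
deriv(e,e)
deriv(e,f)
deriv(e,g)
deriv(e,j)
deriv(f,a)
deriv(f,b)
deriv(f,c)
deriv(f,d)
deriv(f,e)
deriv(f,f)
deriv(f,g)
deriv(f,j)
deriv(j,g)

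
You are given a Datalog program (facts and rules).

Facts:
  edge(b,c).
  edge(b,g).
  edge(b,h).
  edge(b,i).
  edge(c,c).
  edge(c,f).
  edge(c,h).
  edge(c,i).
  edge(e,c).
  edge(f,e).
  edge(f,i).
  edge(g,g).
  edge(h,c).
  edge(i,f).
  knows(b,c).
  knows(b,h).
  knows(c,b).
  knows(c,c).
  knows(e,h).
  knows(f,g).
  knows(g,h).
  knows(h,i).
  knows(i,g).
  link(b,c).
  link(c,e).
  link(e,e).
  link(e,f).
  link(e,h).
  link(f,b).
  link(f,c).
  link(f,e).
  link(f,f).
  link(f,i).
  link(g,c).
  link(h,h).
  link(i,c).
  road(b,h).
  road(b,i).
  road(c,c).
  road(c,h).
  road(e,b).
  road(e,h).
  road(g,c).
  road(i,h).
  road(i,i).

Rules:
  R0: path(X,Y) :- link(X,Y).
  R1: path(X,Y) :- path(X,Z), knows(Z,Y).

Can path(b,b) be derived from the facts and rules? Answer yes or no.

round 1: derive path(b,c) via R0 from link(b,c)
round 1: derive path(c,e) via R0 from link(c,e)
round 1: derive path(e,e) via R0 from link(e,e)
round 1: derive path(e,f) via R0 from link(e,f)
round 1: derive path(e,h) via R0 from link(e,h)
round 1: derive path(f,b) via R0 from link(f,b)
round 1: derive path(f,c) via R0 from link(f,c)
round 1: derive path(f,e) via R0 from link(f,e)
round 1: derive path(f,f) via R0 from link(f,f)
round 1: derive path(f,i) via R0 from link(f,i)
round 1: derive path(g,c) via R0 from link(g,c)
round 1: derive path(h,h) via R0 from link(h,h)
round 1: derive path(i,c) via R0 from link(i,c)
round 2: derive path(b,b) via R1 from path(b,c), knows(c,b)
round 2: derive path(c,h) via R1 from path(c,e), knows(e,h)
round 2: derive path(e,g) via R1 from path(e,f), knows(f,g)
round 2: derive path(e,i) via R1 from path(e,h), knows(h,i)
round 2: derive path(f,g) via R1 from path(f,f), knows(f,g)
round 2: derive path(f,h) via R1 from path(f,b), knows(b,h)
round 2: derive path(g,b) via R1 from path(g,c), knows(c,b)
round 2: derive path(h,i) via R1 from path(h,h), knows(h,i)
round 2: derive path(i,b) via R1 from path(i,c), knows(c,b)
round 3: derive path(b,h) via R1 from path(b,b), knows(b,h)
round 3: derive path(c,i) via R1 from path(c,h), knows(h,i)
round 3: derive path(g,h) via R1 from path(g,b), knows(b,h)
round 3: derive path(h,g) via R1 from path(h,i), knows(i,g)
round 3: derive path(i,h) via R1 from path(i,b), knows(b,h)
round 4: derive path(b,i) via R1 from path(b,h), knows(h,i)
round 4: derive path(c,g) via R1 from path(c,i), knows(i,g)
round 4: derive path(g,i) via R1 from path(g,h), knows(h,i)
round 4: derive path(i,i) via R1 from path(i,h), knows(h,i)
round 5: derive path(b,g) via R1 from path(b,i), knows(i,g)
round 5: derive path(g,g) via R1 from path(g,i), knows(i,g)
round 5: derive path(i,g) via R1 from path(i,i), knows(i,g)

yes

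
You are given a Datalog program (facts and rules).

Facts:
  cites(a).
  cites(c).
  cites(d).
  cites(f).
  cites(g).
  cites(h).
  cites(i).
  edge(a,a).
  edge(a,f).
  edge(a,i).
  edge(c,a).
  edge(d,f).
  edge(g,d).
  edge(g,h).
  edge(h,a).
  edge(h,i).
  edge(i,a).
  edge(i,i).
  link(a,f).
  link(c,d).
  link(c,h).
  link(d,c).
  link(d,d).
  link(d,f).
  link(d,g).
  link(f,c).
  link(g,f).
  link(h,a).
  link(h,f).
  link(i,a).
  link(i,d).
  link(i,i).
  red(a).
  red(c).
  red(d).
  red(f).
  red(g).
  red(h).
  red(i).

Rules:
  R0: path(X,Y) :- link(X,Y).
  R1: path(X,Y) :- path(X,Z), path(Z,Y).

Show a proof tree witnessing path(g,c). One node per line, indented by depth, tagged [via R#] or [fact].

path(g,c)  [via R1]
  path(g,f)  [via R0]
    link(g,f)  [fact]
  path(f,c)  [via R0]
    link(f,c)  [fact]

round 1: derive path(a,f) via R0 from link(a,f)
round 1: derive path(c,d) via R0 from link(c,d)
round 1: derive path(c,h) via R0 from link(c,h)
round 1: derive path(d,c) via R0 from link(d,c)
round 1: derive path(d,d) via R0 from link(d,d)
round 1: derive path(d,f) via R0 from link(d,f)
round 1: derive path(d,g) via R0 from link(d,g)
round 1: derive path(f,c) via R0 from link(f,c)
round 1: derive path(g,f) via R0 from link(g,f)
round 1: derive path(h,a) via R0 from link(h,a)
round 1: derive path(h,f) via R0 from link(h,f)
round 1: derive path(i,a) via R0 from link(i,a)
round 1: derive path(i,d) via R0 from link(i,d)
round 1: derive path(i,i) via R0 from link(i,i)
round 2: derive path(a,c) via R1 from path(a,f), path(f,c)
round 2: derive path(c,a) via R1 from path(c,h), path(h,a)
round 2: derive path(c,c) via R1 from path(c,d), path(d,c)
round 2: derive path(c,f) via R1 from path(c,d), path(d,f)
round 2: derive path(c,g) via R1 from path(c,d), path(d,g)
round 2: derive path(d,h) via R1 from path(d,c), path(c,h)
round 2: derive path(f,d) via R1 from path(f,c), path(c,d)
round 2: derive path(f,h) via R1 from path(f,c), path(c,h)
round 2: derive path(g,c) via R1 from path(g,f), path(f,c)
round 2: derive path(h,c) via R1 from path(h,f), path(f,c)
round 2: derive path(i,c) via R1 from path(i,d), path(d,c)
round 2: derive path(i,f) via R1 from path(i,a), path(a,f)
round 2: derive path(i,g) via R1 from path(i,d), path(d,g)
round 3: derive path(a,a) via R1 from path(a,c), path(c,a)
round 3: derive path(a,d) via R1 from path(a,c), path(c,d)
round 3: derive path(a,g) via R1 from path(a,c), path(c,g)
round 3: derive path(a,h) via R1 from path(a,c), path(c,h)
round 3: derive path(d,a) via R1 from path(d,c), path(c,a)
round 3: derive path(f,a) via R1 from path(f,c), path(c,a)
round 3: derive path(f,f) via R1 from path(f,c), path(c,f)
round 3: derive path(f,g) via R1 from path(f,c), path(c,g)
round 3: derive path(g,a) via R1 from path(g,c), path(c,a)
round 3: derive path(g,d) via R1 from path(g,c), path(c,d)
round 3: derive path(g,g) via R1 from path(g,c), path(c,g)
round 3: derive path(g,h) via R1 from path(g,c), path(c,h)
round 3: derive path(h,d) via R1 from path(h,c), path(c,d)
round 3: derive path(h,g) via R1 from path(h,c), path(c,g)
round 3: derive path(h,h) via R1 from path(h,c), path(c,h)
round 3: derive path(i,h) via R1 from path(i,c), path(c,h)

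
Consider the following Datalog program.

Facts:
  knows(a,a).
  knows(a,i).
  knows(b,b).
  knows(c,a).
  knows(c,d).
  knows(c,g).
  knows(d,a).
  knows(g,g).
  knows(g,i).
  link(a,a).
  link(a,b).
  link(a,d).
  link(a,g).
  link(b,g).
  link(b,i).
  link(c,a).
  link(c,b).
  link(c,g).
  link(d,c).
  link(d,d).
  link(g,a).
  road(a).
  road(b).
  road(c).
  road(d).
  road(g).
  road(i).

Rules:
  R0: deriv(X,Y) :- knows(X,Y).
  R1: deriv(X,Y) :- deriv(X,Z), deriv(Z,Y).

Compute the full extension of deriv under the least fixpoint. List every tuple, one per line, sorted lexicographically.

round 1: derive deriv(a,a) via R0 from knows(a,a)
round 1: derive deriv(a,i) via R0 from knows(a,i)
round 1: derive deriv(b,b) via R0 from knows(b,b)
round 1: derive deriv(c,a) via R0 from knows(c,a)
round 1: derive deriv(c,d) via R0 from knows(c,d)
round 1: derive deriv(c,g) via R0 from knows(c,g)
round 1: derive deriv(d,a) via R0 from knows(d,a)
round 1: derive deriv(g,g) via R0 from knows(g,g)
round 1: derive deriv(g,i) via R0 from knows(g,i)
round 2: derive deriv(c,i) via R1 from deriv(c,a), deriv(a,i)
round 2: derive deriv(d,i) via R1 from deriv(d,a), deriv(a,i)

deriv(a,a)
deriv(a,i)
deriv(b,b)
deriv(c,a)
deriv(c,d)
deriv(c,g)
deriv(c,i)
deriv(d,a)
deriv(d,i)
deriv(g,g)
deriv(g,i)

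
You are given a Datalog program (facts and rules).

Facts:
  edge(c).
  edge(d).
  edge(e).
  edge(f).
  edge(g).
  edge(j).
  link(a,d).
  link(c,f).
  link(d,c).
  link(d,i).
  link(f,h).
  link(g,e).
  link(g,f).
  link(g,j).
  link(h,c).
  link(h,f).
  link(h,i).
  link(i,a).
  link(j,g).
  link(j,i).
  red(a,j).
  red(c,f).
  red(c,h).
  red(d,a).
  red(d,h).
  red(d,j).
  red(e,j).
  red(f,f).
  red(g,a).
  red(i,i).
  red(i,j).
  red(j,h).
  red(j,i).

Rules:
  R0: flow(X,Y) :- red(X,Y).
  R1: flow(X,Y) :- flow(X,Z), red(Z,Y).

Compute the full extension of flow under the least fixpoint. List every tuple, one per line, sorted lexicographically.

flow(a,h)
flow(a,i)
flow(a,j)
flow(c,f)
flow(c,h)
flow(d,a)
flow(d,h)
flow(d,i)
flow(d,j)
flow(e,h)
flow(e,i)
flow(e,j)
flow(f,f)
flow(g,a)
flow(g,h)
flow(g,i)
flow(g,j)
flow(i,h)
flow(i,i)
flow(i,j)
flow(j,h)
flow(j,i)
flow(j,j)

round 1: derive flow(a,j) via R0 from red(a,j)
round 1: derive flow(c,f) via R0 from red(c,f)
round 1: derive flow(c,h) via R0 from red(c,h)
round 1: derive flow(d,a) via R0 from red(d,a)
round 1: derive flow(d,h) via R0 from red(d,h)
round 1: derive flow(d,j) via R0 from red(d,j)
round 1: derive flow(e,j) via R0 from red(e,j)
round 1: derive flow(f,f) via R0 from red(f,f)
round 1: derive flow(g,a) via R0 from red(g,a)
round 1: derive flow(i,i) via R0 from red(i,i)
round 1: derive flow(i,j) via R0 from red(i,j)
round 1: derive flow(j,h) via R0 from red(j,h)
round 1: derive flow(j,i) via R0 from red(j,i)
round 2: derive flow(a,h) via R1 from flow(a,j), red(j,h)
round 2: derive flow(a,i) via R1 from flow(a,j), red(j,i)
round 2: derive flow(d,i) via R1 from flow(d,j), red(j,i)
round 2: derive flow(e,h) via R1 from flow(e,j), red(j,h)
round 2: derive flow(e,i) via R1 from flow(e,j), red(j,i)
round 2: derive flow(g,j) via R1 from flow(g,a), red(a,j)
round 2: derive flow(i,h) via R1 from flow(i,j), red(j,h)
round 2: derive flow(j,j) via R1 from flow(j,i), red(i,j)
round 3: derive flow(g,h) via R1 from flow(g,j), red(j,h)
round 3: derive flow(g,i) via R1 from flow(g,j), red(j,i)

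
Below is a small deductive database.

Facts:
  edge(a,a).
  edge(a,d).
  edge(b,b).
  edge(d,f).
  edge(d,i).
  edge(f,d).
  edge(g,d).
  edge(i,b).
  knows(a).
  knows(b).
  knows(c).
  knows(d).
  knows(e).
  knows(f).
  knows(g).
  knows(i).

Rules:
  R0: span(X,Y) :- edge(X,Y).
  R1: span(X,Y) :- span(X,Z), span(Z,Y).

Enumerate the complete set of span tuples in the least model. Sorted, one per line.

round 1: derive span(a,a) via R0 from edge(a,a)
round 1: derive span(a,d) via R0 from edge(a,d)
round 1: derive span(b,b) via R0 from edge(b,b)
round 1: derive span(d,f) via R0 from edge(d,f)
round 1: derive span(d,i) via R0 from edge(d,i)
round 1: derive span(f,d) via R0 from edge(f,d)
round 1: derive span(g,d) via R0 from edge(g,d)
round 1: derive span(i,b) via R0 from edge(i,b)
round 2: derive span(a,f) via R1 from span(a,d), span(d,f)
round 2: derive span(a,i) via R1 from span(a,d), span(d,i)
round 2: derive span(d,b) via R1 from span(d,i), span(i,b)
round 2: derive span(d,d) via R1 from span(d,f), span(f,d)
round 2: derive span(f,f) via R1 from span(f,d), span(d,f)
round 2: derive span(f,i) via R1 from span(f,d), span(d,i)
round 2: derive span(g,f) via R1 from span(g,d), span(d,f)
round 2: derive span(g,i) via R1 from span(g,d), span(d,i)
round 3: derive span(a,b) via R1 from span(a,d), span(d,b)
round 3: derive span(f,b) via R1 from span(f,d), span(d,b)
round 3: derive span(g,b) via R1 from span(g,d), span(d,b)

span(a,a)
span(a,b)
span(a,d)
span(a,f)
span(a,i)
span(b,b)
span(d,b)
span(d,d)
span(d,f)
span(d,i)
span(f,b)
span(f,d)
span(f,f)
span(f,i)
span(g,b)
span(g,d)
span(g,f)
span(g,i)
span(i,b)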